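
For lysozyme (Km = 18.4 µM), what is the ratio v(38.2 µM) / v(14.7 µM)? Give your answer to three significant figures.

1.52

Since Vmax cancels, v₂/v₁ = [S]₂(Km+[S]₁) / [S]₁(Km+[S]₂).
= 38.2×(18.4+14.7) / (14.7×(18.4+38.2)) = 1264/832.0 = 1.52.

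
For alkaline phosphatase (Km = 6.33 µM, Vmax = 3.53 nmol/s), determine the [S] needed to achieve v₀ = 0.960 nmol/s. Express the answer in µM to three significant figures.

The required fractional saturation is v/Vmax = 0.960/3.53 = 0.2720.
Then [S]/(Km+[S]) = 0.2720 ⇒ [S] = 6.33 × 0.2720/(1 − 0.2720) = 2.36 µM.

2.36 µM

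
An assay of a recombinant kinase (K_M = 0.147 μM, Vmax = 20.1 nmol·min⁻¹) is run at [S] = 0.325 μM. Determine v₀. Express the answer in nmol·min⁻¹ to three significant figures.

[S]/(Km+[S]) = 0.325/0.4720 = 0.6886, the fractional saturation.
v = 0.6886 × Vmax = 0.6886 × 20.1 = 13.8 nmol·min⁻¹.

13.8 nmol·min⁻¹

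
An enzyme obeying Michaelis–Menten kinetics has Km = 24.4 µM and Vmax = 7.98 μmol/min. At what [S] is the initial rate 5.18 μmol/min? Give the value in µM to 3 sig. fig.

45.1 µM

Rearranging v = Vmax[S]/(Km+[S]) gives [S] = Km·v/(Vmax − v).
[S] = 24.4 × 5.18 / (7.98 − 5.18) = 126.4/2.800 = 45.1 µM.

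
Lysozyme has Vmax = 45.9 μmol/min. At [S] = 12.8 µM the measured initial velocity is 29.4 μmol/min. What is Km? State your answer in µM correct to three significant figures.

7.18 µM

From v = Vmax[S]/(Km+[S]), Km = [S](Vmax − v)/v.
Km = 12.8 × (45.9 − 29.4) / 29.4 = 211.2/29.4 = 7.18 µM.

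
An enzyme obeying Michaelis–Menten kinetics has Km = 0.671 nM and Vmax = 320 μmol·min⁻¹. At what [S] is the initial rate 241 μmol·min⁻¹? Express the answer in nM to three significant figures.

2.05 nM

Rearranging v = Vmax[S]/(Km+[S]) gives [S] = Km·v/(Vmax − v).
[S] = 0.671 × 241 / (320 − 241) = 161.7/79.00 = 2.05 nM.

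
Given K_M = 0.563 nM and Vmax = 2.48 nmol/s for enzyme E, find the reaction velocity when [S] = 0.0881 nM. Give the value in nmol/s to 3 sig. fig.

[S]/(Km+[S]) = 0.0881/0.6511 = 0.1353, the fractional saturation.
v = 0.1353 × Vmax = 0.1353 × 2.48 = 0.336 nmol/s.

0.336 nmol/s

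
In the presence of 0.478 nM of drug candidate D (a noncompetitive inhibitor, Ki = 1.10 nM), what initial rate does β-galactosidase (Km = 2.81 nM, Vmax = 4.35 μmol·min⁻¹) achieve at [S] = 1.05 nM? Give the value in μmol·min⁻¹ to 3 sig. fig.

0.825 μmol·min⁻¹

α = 1 + [I]/Ki = 1 + 0.478/1.10 = 1.435.
For a noncompetitive inhibitor, Vmax is reduced to Vmax/α while Km is unchanged: Km,app = 2.81 nM, Vmax,app = 3.03 μmol·min⁻¹.
v = Vmax,app·[S]/(Km,app + [S]) = 3.03 × 1.05/(2.81 + 1.05) = 0.825 μmol·min⁻¹.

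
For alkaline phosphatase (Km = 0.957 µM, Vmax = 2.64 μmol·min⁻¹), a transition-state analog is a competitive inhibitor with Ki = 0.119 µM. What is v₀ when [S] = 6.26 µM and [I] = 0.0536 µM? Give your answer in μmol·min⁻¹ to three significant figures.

α = 1 + [I]/Ki = 1 + 0.0536/0.119 = 1.450.
For a competitive inhibitor, Vmax is unchanged and the apparent Km becomes α·Km: Km,app = 1.39 µM, Vmax,app = 2.64 μmol·min⁻¹.
v = Vmax,app·[S]/(Km,app + [S]) = 2.64 × 6.26/(1.39 + 6.26) = 2.16 μmol·min⁻¹.

2.16 μmol·min⁻¹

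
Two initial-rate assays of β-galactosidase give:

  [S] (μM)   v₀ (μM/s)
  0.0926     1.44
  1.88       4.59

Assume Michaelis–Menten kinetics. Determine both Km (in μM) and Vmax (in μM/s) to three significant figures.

In reciprocal form, 1/v = (Km/Vmax)·(1/[S]) + 1/Vmax. The two points give (1/[S], 1/v) = (10.80, 0.6944) and (0.5319, 0.2179).
Slope = (0.6944 − 0.2179)/(10.80 − 0.5319) = 0.04642; intercept = 0.6944 − 0.04642×10.80 = 0.1932.
Vmax = 1/intercept = 5.18 μM/s; Km = slope × Vmax = 0.04642 × 5.18 = 0.240 μM.

Km = 0.240 μM; Vmax = 5.18 μM/s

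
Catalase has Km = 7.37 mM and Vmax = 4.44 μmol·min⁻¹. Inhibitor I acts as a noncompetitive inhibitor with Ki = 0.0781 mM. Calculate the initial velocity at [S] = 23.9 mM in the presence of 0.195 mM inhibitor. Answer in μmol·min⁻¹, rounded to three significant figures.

0.970 μmol·min⁻¹

α = 1 + [I]/Ki = 1 + 0.195/0.0781 = 3.497.
For a noncompetitive inhibitor, Vmax is reduced to Vmax/α while Km is unchanged: Km,app = 7.37 mM, Vmax,app = 1.27 μmol·min⁻¹.
v = Vmax,app·[S]/(Km,app + [S]) = 1.27 × 23.9/(7.37 + 23.9) = 0.970 μmol·min⁻¹.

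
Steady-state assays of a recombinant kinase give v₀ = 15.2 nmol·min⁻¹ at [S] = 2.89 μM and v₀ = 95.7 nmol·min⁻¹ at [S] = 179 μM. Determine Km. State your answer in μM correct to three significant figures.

17.0 μM

In reciprocal form, 1/v = (Km/Vmax)·(1/[S]) + 1/Vmax. The two points give (1/[S], 1/v) = (0.3460, 0.06579) and (0.005587, 0.01045).
Slope = (0.06579 − 0.01045)/(0.3460 − 0.005587) = 0.1626; intercept = 0.06579 − 0.1626×0.3460 = 0.009541.
Vmax = 1/intercept = 105 nmol·min⁻¹; Km = slope × Vmax = 0.1626 × 105 = 17.0 μM.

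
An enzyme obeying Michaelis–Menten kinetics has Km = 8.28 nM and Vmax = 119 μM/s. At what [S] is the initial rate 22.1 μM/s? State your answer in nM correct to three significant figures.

Rearranging v = Vmax[S]/(Km+[S]) gives [S] = Km·v/(Vmax − v).
[S] = 8.28 × 22.1 / (119 − 22.1) = 183.0/96.90 = 1.89 nM.

1.89 nM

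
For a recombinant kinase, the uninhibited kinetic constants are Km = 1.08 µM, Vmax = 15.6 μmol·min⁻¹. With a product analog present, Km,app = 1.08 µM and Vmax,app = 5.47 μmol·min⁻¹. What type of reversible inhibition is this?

noncompetitive

Vmax decreases (15.6 → 5.47 μmol·min⁻¹) while Km is unchanged — pure noncompetitive inhibition.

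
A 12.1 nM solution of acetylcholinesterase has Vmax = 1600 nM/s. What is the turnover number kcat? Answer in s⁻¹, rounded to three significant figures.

kcat = Vmax/[E]total = 1600 nM/s / 12.1 nM = 132 s⁻¹.

132 s⁻¹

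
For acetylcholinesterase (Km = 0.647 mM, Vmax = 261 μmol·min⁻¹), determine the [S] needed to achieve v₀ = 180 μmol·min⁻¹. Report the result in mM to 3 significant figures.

The required fractional saturation is v/Vmax = 180/261 = 0.6897.
Then [S]/(Km+[S]) = 0.6897 ⇒ [S] = 0.647 × 0.6897/(1 − 0.6897) = 1.44 mM.

1.44 mM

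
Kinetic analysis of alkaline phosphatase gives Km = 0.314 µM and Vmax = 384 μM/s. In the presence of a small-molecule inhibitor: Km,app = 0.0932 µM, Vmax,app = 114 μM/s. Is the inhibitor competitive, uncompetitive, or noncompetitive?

uncompetitive

Both Km and Vmax decrease by the same factor (~3.37-fold) — characteristic of uncompetitive inhibition.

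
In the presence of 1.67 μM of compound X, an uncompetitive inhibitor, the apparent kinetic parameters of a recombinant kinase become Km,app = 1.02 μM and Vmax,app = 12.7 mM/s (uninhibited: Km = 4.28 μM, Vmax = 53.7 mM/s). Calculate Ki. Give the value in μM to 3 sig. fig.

Uncompetitive: Vmax,app = Vmax/α (and Km,app = Km/α) with α = 1 + [I]/Ki.
α = Vmax/Vmax,app = 53.7/12.7 = 4.228.
Ki = [I]/(α − 1) = 1.67/3.228 = 0.517 μM.

0.517 μM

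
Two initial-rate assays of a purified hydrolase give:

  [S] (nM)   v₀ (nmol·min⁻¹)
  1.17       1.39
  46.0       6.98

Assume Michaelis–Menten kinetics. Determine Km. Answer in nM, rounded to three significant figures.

In reciprocal form, 1/v = (Km/Vmax)·(1/[S]) + 1/Vmax. The two points give (1/[S], 1/v) = (0.8547, 0.7194) and (0.02174, 0.1433).
Slope = (0.7194 − 0.1433)/(0.8547 − 0.02174) = 0.6917; intercept = 0.7194 − 0.6917×0.8547 = 0.1282.
Vmax = 1/intercept = 7.80 nmol·min⁻¹; Km = slope × Vmax = 0.6917 × 7.80 = 5.39 nM.

5.39 nM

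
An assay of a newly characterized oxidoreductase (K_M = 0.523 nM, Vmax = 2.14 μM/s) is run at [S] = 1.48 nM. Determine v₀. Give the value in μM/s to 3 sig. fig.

1.58 μM/s

[S]/(Km+[S]) = 1.48/2.003 = 0.7389, the fractional saturation.
v = 0.7389 × Vmax = 0.7389 × 2.14 = 1.58 μM/s.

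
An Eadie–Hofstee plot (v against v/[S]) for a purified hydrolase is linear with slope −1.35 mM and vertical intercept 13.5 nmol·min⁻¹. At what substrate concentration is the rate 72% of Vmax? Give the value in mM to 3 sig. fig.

The Eadie–Hofstee slope gives Km = 1.35 mM (slope = −Km).
v/Vmax = [S]/(Km+[S]) = 0.72 ⇒ [S] = Km·0.72/(1−0.72) = 1.35 × 2.571 = 3.47 mM.

3.47 mM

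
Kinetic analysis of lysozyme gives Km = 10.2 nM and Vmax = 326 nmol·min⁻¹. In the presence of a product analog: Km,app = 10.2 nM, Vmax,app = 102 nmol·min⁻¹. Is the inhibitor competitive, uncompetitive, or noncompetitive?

noncompetitive

Vmax decreases (326 → 102 nmol·min⁻¹) while Km is unchanged — pure noncompetitive inhibition.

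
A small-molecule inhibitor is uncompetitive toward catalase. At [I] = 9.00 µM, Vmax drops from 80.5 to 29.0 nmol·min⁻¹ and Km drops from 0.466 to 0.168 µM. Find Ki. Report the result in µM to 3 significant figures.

Uncompetitive: Vmax,app = Vmax/α (and Km,app = Km/α) with α = 1 + [I]/Ki.
α = Vmax/Vmax,app = 80.5/29.0 = 2.776.
Ki = [I]/(α − 1) = 9.00/1.776 = 5.07 µM.

5.07 µM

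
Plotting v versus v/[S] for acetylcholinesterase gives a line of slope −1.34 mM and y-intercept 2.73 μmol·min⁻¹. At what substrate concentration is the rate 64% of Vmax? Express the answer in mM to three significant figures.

2.38 mM

The Eadie–Hofstee slope gives Km = 1.34 mM (slope = −Km).
v/Vmax = [S]/(Km+[S]) = 0.64 ⇒ [S] = Km·0.64/(1−0.64) = 1.34 × 1.778 = 2.38 mM.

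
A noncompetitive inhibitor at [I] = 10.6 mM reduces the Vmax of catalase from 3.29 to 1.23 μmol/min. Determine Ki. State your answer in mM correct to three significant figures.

6.33 mM

Noncompetitive: Vmax,app = Vmax/α with α = 1 + [I]/Ki.
α = Vmax/Vmax,app = 3.29/1.23 = 2.675.
Ki = [I]/(α − 1) = 10.6/1.675 = 6.33 mM.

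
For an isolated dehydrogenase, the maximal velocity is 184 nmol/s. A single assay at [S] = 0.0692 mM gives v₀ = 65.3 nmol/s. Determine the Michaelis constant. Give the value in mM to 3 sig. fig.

0.126 mM

v/Vmax = 65.3/184 = 0.3549 = [S]/(Km+[S]).
So Km + [S] = [S]/0.3549 = 0.1950 mM, giving Km = 0.1950 − 0.0692 = 0.126 mM.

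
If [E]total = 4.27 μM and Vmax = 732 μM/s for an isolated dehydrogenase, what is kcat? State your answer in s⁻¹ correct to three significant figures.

171 s⁻¹

kcat = Vmax/[E]total = 732 μM/s / 4.27 μM = 171 s⁻¹.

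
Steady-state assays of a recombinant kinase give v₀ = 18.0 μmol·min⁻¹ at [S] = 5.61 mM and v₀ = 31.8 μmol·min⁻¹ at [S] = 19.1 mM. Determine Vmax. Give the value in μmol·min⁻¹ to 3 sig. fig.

46.7 μmol·min⁻¹

From v = Vmax[S]/(Km+[S]), each point gives Vmax = v(Km+[S])/[S].
Equating: 18.0(Km+5.61)/5.61 = 31.8(Km+19.1)/19.1.
3.209·Km + 18.0 = 1.665·Km + 31.8, so (3.209 − 1.665)·Km = 31.8 − 18.0.
Km = 13.80/1.544 = 8.94 mM; then Vmax = 18.0(8.94+5.61)/5.61 = 46.7 μmol·min⁻¹.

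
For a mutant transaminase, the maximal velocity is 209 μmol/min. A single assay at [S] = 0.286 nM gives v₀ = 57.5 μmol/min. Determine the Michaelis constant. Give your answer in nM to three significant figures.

0.754 nM

v/Vmax = 57.5/209 = 0.2751 = [S]/(Km+[S]).
So Km + [S] = [S]/0.2751 = 1.040 nM, giving Km = 1.040 − 0.286 = 0.754 nM.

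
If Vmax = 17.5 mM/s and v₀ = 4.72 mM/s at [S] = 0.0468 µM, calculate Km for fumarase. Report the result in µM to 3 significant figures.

From v = Vmax[S]/(Km+[S]), Km = [S](Vmax − v)/v.
Km = 0.0468 × (17.5 − 4.72) / 4.72 = 0.5981/4.72 = 0.127 µM.

0.127 µM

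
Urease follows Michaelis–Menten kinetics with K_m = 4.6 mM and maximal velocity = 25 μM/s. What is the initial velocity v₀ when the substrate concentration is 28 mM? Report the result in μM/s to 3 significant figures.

[S]/(Km+[S]) = 28/32.60 = 0.8589, the fractional saturation.
v = 0.8589 × Vmax = 0.8589 × 25 = 21.5 μM/s.

21.5 μM/s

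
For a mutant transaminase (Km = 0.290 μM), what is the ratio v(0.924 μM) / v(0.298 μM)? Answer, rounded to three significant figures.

1.50

The fractional saturations are [S]/(Km+[S]) = 0.298/0.5880 = 0.5068 and 0.924/1.214 = 0.7611.
v₂/v₁ is just their ratio: 0.7611/0.5068 = 1.50.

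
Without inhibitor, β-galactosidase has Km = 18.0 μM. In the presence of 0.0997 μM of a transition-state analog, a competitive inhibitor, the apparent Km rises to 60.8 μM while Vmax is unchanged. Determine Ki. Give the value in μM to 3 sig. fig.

0.0419 μM

Competitive: Km,app = α·Km with α = 1 + [I]/Ki.
α = Km,app/Km = 60.8/18.0 = 3.378.
Ki = [I]/(α − 1) = 0.0997/2.378 = 0.0419 μM.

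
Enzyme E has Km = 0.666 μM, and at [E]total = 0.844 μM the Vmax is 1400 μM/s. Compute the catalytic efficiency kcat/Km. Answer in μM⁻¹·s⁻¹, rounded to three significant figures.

2490 μM⁻¹·s⁻¹

kcat = Vmax/[E]total = 1400/0.844 = 1660 s⁻¹.
kcat/Km = 1660/0.666 = 2490 μM⁻¹·s⁻¹.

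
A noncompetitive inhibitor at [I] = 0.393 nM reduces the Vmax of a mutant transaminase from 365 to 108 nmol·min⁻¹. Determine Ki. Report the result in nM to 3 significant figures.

Noncompetitive: Vmax,app = Vmax/α with α = 1 + [I]/Ki.
α = Vmax/Vmax,app = 365/108 = 3.380.
Since α = 1 + [I]/Ki, [I]/Ki = 3.380 − 1 = 2.380 and Ki = 0.393/2.380 = 0.165 nM.

0.165 nM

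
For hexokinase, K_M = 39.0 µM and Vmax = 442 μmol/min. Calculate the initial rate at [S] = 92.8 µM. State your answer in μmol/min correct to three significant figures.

311 μmol/min

[S]/(Km+[S]) = 92.8/131.8 = 0.7041, the fractional saturation.
v = 0.7041 × Vmax = 0.7041 × 442 = 311 μmol/min.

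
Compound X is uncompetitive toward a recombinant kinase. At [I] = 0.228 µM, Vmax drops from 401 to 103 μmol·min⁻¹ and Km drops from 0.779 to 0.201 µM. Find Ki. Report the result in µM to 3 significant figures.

0.0788 µM

Uncompetitive: Vmax,app = Vmax/α (and Km,app = Km/α) with α = 1 + [I]/Ki.
α = Vmax/Vmax,app = 401/103 = 3.893.
Since α = 1 + [I]/Ki, [I]/Ki = 3.893 − 1 = 2.893 and Ki = 0.228/2.893 = 0.0788 µM.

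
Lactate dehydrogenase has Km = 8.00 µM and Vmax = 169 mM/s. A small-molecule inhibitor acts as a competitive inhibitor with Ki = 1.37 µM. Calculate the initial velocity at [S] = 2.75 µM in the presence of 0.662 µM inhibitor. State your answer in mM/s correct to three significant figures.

31.8 mM/s

With α = 1 + [I]/Ki = 1 + 0.662/1.37 = 1.483, the competitive rate law is v = Vmax[S] / (αKm + [S]).
v = 169×2.75 / (1.483×8.00 + 2.75) = 464.8/14.62 = 31.8 mM/s.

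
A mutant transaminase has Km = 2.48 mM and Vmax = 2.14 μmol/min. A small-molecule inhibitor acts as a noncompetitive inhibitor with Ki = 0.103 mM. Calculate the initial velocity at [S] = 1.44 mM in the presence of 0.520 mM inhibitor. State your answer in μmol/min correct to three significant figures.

With α = 1 + [I]/Ki = 1 + 0.520/0.103 = 6.049, the noncompetitive rate law is v = (Vmax/α)·[S] / (Km + [S]).
v = (2.14/6.049)×1.44 / (2.48 + 1.44) = 0.5095/3.920 = 0.130 μmol/min.

0.130 μmol/min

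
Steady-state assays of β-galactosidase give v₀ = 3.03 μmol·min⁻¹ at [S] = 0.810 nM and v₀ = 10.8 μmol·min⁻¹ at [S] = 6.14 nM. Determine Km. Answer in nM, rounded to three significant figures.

3.92 nM

In reciprocal form, 1/v = (Km/Vmax)·(1/[S]) + 1/Vmax. The two points give (1/[S], 1/v) = (1.235, 0.3300) and (0.1629, 0.09259).
Slope = (0.3300 − 0.09259)/(1.235 − 0.1629) = 0.2216; intercept = 0.3300 − 0.2216×1.235 = 0.05651.
Vmax = 1/intercept = 17.7 μmol·min⁻¹; Km = slope × Vmax = 0.2216 × 17.7 = 3.92 nM.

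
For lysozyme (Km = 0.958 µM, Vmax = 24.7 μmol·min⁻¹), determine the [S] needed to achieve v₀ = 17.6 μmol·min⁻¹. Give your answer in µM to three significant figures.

The required fractional saturation is v/Vmax = 17.6/24.7 = 0.7126.
Then [S]/(Km+[S]) = 0.7126 ⇒ [S] = 0.958 × 0.7126/(1 − 0.7126) = 2.37 µM.

2.37 µM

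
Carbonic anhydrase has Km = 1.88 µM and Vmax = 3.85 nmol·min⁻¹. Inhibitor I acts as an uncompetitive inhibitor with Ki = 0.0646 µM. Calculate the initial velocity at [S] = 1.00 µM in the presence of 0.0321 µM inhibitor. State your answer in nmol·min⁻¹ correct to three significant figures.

1.14 nmol·min⁻¹

With α = 1 + [I]/Ki = 1 + 0.0321/0.0646 = 1.497, the uncompetitive rate law is v = (Vmax/α)·[S] / (Km/α + [S]).
v = (3.85/1.497)×1.00 / (1.88/1.497 + 1.00) = 2.572/2.256 = 1.14 nmol·min⁻¹.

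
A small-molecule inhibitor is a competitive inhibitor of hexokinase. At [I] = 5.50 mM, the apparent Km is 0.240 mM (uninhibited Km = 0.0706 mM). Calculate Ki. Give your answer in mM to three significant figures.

2.29 mM

Competitive: Km,app = α·Km with α = 1 + [I]/Ki.
α = Km,app/Km = 0.240/0.0706 = 3.399.
Since α = 1 + [I]/Ki, [I]/Ki = 3.399 − 1 = 2.399 and Ki = 5.50/2.399 = 2.29 mM.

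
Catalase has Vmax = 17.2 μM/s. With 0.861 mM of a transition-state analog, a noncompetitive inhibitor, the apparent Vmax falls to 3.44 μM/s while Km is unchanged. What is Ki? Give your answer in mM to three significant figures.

Noncompetitive: Vmax,app = Vmax/α with α = 1 + [I]/Ki.
α = Vmax/Vmax,app = 17.2/3.44 = 5.000.
Since α = 1 + [I]/Ki, [I]/Ki = 5.000 − 1 = 4.000 and Ki = 0.861/4.000 = 0.215 mM.

0.215 mM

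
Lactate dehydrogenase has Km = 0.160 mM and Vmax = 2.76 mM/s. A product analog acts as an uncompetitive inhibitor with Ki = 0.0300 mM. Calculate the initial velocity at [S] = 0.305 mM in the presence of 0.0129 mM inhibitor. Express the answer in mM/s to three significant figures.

With α = 1 + [I]/Ki = 1 + 0.0129/0.0300 = 1.430, the uncompetitive rate law is v = (Vmax/α)·[S] / (Km/α + [S]).
v = (2.76/1.430)×0.305 / (0.160/1.430 + 0.305) = 0.5887/0.4169 = 1.41 mM/s.

1.41 mM/s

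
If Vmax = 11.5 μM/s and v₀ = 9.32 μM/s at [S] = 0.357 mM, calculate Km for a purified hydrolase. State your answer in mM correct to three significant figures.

From v = Vmax[S]/(Km+[S]), Km = [S](Vmax − v)/v.
Km = 0.357 × (11.5 − 9.32) / 9.32 = 0.7783/9.32 = 0.0835 mM.

0.0835 mM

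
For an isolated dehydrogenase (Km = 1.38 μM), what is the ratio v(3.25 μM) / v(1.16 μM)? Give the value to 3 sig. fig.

Since Vmax cancels, v₂/v₁ = [S]₂(Km+[S]₁) / [S]₁(Km+[S]₂).
= 3.25×(1.38+1.16) / (1.16×(1.38+3.25)) = 8.255/5.371 = 1.54.

1.54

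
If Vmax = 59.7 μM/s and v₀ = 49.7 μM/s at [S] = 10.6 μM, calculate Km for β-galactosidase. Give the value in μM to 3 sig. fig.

v/Vmax = 49.7/59.7 = 0.8325 = [S]/(Km+[S]).
So Km + [S] = [S]/0.8325 = 12.73 μM, giving Km = 12.73 − 10.6 = 2.13 μM.

2.13 μM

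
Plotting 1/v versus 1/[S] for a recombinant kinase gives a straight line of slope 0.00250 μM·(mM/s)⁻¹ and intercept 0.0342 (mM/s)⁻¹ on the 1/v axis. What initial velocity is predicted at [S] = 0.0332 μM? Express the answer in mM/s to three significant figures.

9.13 mM/s

The y-intercept is 1/Vmax, so Vmax = 1/0.0342 = 29.2 mM/s.
The slope is Km/Vmax, so Km = 0.00250 × 29.2 = 0.0731 μM.
Then v = 29.2 × 0.0332/(0.0731 + 0.0332) = 9.13 mM/s.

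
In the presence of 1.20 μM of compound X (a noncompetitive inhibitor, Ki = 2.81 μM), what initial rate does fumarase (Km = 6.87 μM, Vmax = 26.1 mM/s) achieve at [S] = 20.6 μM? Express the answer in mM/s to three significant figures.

With α = 1 + [I]/Ki = 1 + 1.20/2.81 = 1.427, the noncompetitive rate law is v = (Vmax/α)·[S] / (Km + [S]).
v = (26.1/1.427)×20.6 / (6.87 + 20.6) = 376.8/27.47 = 13.7 mM/s.

13.7 mM/s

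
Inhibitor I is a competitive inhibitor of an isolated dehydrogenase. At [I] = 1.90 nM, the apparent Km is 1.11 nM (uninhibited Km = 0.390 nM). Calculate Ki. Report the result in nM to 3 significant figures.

1.03 nM

Competitive: Km,app = α·Km with α = 1 + [I]/Ki.
α = Km,app/Km = 1.11/0.390 = 2.846.
Ki = [I]/(α − 1) = 1.90/1.846 = 1.03 nM.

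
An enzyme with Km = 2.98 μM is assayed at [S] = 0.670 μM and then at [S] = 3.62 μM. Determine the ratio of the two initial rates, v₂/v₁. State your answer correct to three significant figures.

The fractional saturations are [S]/(Km+[S]) = 0.670/3.650 = 0.1836 and 3.62/6.600 = 0.5485.
v₂/v₁ is just their ratio: 0.5485/0.1836 = 2.99.

2.99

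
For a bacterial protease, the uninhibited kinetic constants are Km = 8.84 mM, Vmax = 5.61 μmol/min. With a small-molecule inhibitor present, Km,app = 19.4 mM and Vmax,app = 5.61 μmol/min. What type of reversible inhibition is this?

competitive

Km increases (8.84 → 19.4 mM) while Vmax is unchanged — the hallmark of competitive inhibition.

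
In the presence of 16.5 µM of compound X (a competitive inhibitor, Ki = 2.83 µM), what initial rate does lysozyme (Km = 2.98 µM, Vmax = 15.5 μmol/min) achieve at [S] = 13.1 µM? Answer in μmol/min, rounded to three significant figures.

With α = 1 + [I]/Ki = 1 + 16.5/2.83 = 6.830, the competitive rate law is v = Vmax[S] / (αKm + [S]).
v = 15.5×13.1 / (6.830×2.98 + 13.1) = 203.0/33.45 = 6.07 μmol/min.

6.07 μmol/min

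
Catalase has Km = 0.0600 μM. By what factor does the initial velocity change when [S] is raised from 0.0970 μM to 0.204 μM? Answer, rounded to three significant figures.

1.25

Since Vmax cancels, v₂/v₁ = [S]₂(Km+[S]₁) / [S]₁(Km+[S]₂).
= 0.204×(0.0600+0.0970) / (0.0970×(0.0600+0.204)) = 0.03203/0.02561 = 1.25.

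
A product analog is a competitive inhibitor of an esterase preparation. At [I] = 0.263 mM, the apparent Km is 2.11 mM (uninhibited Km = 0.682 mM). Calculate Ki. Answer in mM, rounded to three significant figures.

0.126 mM

Competitive: Km,app = α·Km with α = 1 + [I]/Ki.
α = Km,app/Km = 2.11/0.682 = 3.094.
Ki = [I]/(α − 1) = 0.263/2.094 = 0.126 mM.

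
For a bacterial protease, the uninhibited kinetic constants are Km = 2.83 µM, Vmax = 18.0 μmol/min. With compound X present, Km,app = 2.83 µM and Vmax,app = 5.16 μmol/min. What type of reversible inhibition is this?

noncompetitive

Vmax decreases (18.0 → 5.16 μmol/min) while Km is unchanged — pure noncompetitive inhibition.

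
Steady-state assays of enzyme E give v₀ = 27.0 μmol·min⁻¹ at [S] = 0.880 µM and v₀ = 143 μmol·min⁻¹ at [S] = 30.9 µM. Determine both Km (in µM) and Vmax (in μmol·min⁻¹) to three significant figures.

Km = 4.45 µM; Vmax = 164 μmol·min⁻¹

From v = Vmax[S]/(Km+[S]), each point gives Vmax = v(Km+[S])/[S].
Equating: 27.0(Km+0.880)/0.880 = 143(Km+30.9)/30.9.
30.68·Km + 27.0 = 4.628·Km + 143, so (30.68 − 4.628)·Km = 143 − 27.0.
Km = 116.0/26.05 = 4.45 µM; then Vmax = 27.0(4.45+0.880)/0.880 = 164 μmol·min⁻¹.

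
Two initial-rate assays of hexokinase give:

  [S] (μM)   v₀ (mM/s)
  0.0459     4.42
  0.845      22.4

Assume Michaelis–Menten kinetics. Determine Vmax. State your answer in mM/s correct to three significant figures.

From v = Vmax[S]/(Km+[S]), each point gives Vmax = v(Km+[S])/[S].
Equating: 4.42(Km+0.0459)/0.0459 = 22.4(Km+0.845)/0.845.
96.30·Km + 4.42 = 26.51·Km + 22.4, so (96.30 − 26.51)·Km = 22.4 − 4.42.
Km = 17.98/69.79 = 0.258 μM; then Vmax = 4.42(0.258+0.0459)/0.0459 = 29.2 mM/s.

29.2 mM/s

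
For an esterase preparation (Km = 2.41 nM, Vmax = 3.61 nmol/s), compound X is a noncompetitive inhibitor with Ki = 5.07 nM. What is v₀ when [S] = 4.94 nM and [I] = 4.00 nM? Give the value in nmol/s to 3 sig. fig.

1.36 nmol/s

α = 1 + [I]/Ki = 1 + 4.00/5.07 = 1.789.
For a noncompetitive inhibitor, Vmax is reduced to Vmax/α while Km is unchanged: Km,app = 2.41 nM, Vmax,app = 2.02 nmol/s.
v = Vmax,app·[S]/(Km,app + [S]) = 2.02 × 4.94/(2.41 + 4.94) = 1.36 nmol/s.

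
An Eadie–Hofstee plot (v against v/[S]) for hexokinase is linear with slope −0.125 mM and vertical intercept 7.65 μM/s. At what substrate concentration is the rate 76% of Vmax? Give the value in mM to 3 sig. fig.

The Eadie–Hofstee slope gives Km = 0.125 mM (slope = −Km).
v/Vmax = [S]/(Km+[S]) = 0.76 ⇒ [S] = Km·0.76/(1−0.76) = 0.125 × 3.167 = 0.396 mM.

0.396 mM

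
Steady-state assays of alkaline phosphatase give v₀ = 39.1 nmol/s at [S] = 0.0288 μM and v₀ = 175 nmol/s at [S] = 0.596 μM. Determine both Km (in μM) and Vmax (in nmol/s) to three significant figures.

In reciprocal form, 1/v = (Km/Vmax)·(1/[S]) + 1/Vmax. The two points give (1/[S], 1/v) = (34.72, 0.02558) and (1.678, 0.005714).
Slope = (0.02558 − 0.005714)/(34.72 − 1.678) = 0.0006010; intercept = 0.02558 − 0.0006010×34.72 = 0.004706.
Vmax = 1/intercept = 213 nmol/s; Km = slope × Vmax = 0.0006010 × 213 = 0.128 μM.

Km = 0.128 μM; Vmax = 213 nmol/s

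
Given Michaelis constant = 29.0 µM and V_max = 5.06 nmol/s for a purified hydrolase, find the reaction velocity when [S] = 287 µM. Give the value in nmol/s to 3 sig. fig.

4.60 nmol/s

v = Vmax·[S]/(Km + [S]) = 5.06 × 287 / (29.0 + 287)
  = 1452 / 316.0 = 4.60 nmol/s.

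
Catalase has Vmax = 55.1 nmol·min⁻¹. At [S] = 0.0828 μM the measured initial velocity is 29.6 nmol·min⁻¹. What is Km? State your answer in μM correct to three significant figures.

0.0713 μM

From v = Vmax[S]/(Km+[S]), Km = [S](Vmax − v)/v.
Km = 0.0828 × (55.1 − 29.6) / 29.6 = 2.111/29.6 = 0.0713 μM.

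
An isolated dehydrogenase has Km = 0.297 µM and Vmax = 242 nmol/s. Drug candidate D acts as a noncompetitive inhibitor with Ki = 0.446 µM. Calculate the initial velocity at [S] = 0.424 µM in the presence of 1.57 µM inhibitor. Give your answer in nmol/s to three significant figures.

With α = 1 + [I]/Ki = 1 + 1.57/0.446 = 4.520, the noncompetitive rate law is v = (Vmax/α)·[S] / (Km + [S]).
v = (242/4.520)×0.424 / (0.297 + 0.424) = 22.70/0.7210 = 31.5 nmol/s.

31.5 nmol/s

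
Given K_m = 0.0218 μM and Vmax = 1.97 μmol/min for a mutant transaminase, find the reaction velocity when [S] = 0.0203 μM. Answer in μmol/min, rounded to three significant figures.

0.950 μmol/min

[S]/(Km+[S]) = 0.0203/0.04210 = 0.4822, the fractional saturation.
v = 0.4822 × Vmax = 0.4822 × 1.97 = 0.950 μmol/min.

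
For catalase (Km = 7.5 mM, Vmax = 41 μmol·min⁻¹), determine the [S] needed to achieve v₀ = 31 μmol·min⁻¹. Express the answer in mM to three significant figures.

23.2 mM

The required fractional saturation is v/Vmax = 31/41 = 0.7561.
Then [S]/(Km+[S]) = 0.7561 ⇒ [S] = 7.5 × 0.7561/(1 − 0.7561) = 23.2 mM.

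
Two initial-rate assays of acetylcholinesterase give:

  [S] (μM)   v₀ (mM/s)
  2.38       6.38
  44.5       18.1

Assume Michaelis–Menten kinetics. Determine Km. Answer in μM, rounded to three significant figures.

From v = Vmax[S]/(Km+[S]), each point gives Vmax = v(Km+[S])/[S].
Equating: 6.38(Km+2.38)/2.38 = 18.1(Km+44.5)/44.5.
2.681·Km + 6.38 = 0.4067·Km + 18.1, so (2.681 − 0.4067)·Km = 18.1 − 6.38.
Km = 11.72/2.274 = 5.15 μM; then Vmax = 6.38(5.15+2.38)/2.38 = 20.2 mM/s.

5.15 μM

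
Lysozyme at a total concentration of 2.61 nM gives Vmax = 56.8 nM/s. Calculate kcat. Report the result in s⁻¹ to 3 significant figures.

21.8 s⁻¹

kcat = Vmax/[E]total = 56.8 nM/s / 2.61 nM = 21.8 s⁻¹.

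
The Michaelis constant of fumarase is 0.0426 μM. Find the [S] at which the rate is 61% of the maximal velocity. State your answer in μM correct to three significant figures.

0.0666 μM

v/Vmax = [S]/(Km+[S]) = 0.61, so [S] = Km·0.61/(1 − 0.61) = 0.0426 × 1.564.
[S] = 0.0666 μM.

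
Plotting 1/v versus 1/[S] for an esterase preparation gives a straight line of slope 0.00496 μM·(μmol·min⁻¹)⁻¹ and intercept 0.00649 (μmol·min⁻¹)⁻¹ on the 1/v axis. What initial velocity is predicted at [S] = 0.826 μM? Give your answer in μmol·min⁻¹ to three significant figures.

The y-intercept is 1/Vmax, so Vmax = 1/0.00649 = 154 μmol·min⁻¹.
The slope is Km/Vmax, so Km = 0.00496 × 154 = 0.764 μM.
Then v = 154 × 0.826/(0.764 + 0.826) = 80.0 μmol·min⁻¹.

80.0 μmol·min⁻¹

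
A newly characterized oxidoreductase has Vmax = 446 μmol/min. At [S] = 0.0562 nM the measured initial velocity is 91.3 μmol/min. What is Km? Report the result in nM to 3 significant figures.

0.218 nM

v/Vmax = 91.3/446 = 0.2047 = [S]/(Km+[S]).
So Km + [S] = [S]/0.2047 = 0.2745 nM, giving Km = 0.2745 − 0.0562 = 0.218 nM.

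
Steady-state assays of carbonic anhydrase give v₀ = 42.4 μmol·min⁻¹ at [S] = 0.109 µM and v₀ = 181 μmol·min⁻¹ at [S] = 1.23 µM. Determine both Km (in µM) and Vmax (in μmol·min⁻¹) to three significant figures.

Km = 0.573 µM; Vmax = 265 μmol·min⁻¹

In reciprocal form, 1/v = (Km/Vmax)·(1/[S]) + 1/Vmax. The two points give (1/[S], 1/v) = (9.174, 0.02358) and (0.8130, 0.005525).
Slope = (0.02358 − 0.005525)/(9.174 − 0.8130) = 0.002160; intercept = 0.02358 − 0.002160×9.174 = 0.003769.
Vmax = 1/intercept = 265 μmol·min⁻¹; Km = slope × Vmax = 0.002160 × 265 = 0.573 µM.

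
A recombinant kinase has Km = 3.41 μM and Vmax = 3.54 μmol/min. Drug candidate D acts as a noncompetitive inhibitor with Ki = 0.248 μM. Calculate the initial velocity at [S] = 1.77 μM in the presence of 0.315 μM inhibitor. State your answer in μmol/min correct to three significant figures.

0.533 μmol/min

With α = 1 + [I]/Ki = 1 + 0.315/0.248 = 2.270, the noncompetitive rate law is v = (Vmax/α)·[S] / (Km + [S]).
v = (3.54/2.270)×1.77 / (3.41 + 1.77) = 2.760/5.180 = 0.533 μmol/min.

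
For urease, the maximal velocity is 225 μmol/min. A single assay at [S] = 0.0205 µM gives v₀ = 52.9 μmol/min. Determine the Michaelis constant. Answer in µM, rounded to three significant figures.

From v = Vmax[S]/(Km+[S]), Km = [S](Vmax − v)/v.
Km = 0.0205 × (225 − 52.9) / 52.9 = 3.528/52.9 = 0.0667 µM.

0.0667 µM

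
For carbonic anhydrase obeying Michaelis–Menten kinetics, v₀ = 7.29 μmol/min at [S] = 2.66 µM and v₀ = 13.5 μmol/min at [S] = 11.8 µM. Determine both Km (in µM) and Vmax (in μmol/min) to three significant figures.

Km = 3.89 µM; Vmax = 18.0 μmol/min

From v = Vmax[S]/(Km+[S]), each point gives Vmax = v(Km+[S])/[S].
Equating: 7.29(Km+2.66)/2.66 = 13.5(Km+11.8)/11.8.
2.741·Km + 7.29 = 1.144·Km + 13.5, so (2.741 − 1.144)·Km = 13.5 − 7.29.
Km = 6.210/1.597 = 3.89 µM; then Vmax = 7.29(3.89+2.66)/2.66 = 18.0 μmol/min.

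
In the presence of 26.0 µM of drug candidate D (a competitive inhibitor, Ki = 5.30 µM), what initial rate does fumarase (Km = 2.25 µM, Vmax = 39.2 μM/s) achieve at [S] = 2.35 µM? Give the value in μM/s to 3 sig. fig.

With α = 1 + [I]/Ki = 1 + 26.0/5.30 = 5.906, the competitive rate law is v = Vmax[S] / (αKm + [S]).
v = 39.2×2.35 / (5.906×2.25 + 2.35) = 92.12/15.64 = 5.89 μM/s.

5.89 μM/s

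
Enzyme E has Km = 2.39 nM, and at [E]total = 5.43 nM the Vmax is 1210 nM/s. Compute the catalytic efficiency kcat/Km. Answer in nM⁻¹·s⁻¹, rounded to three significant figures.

kcat = Vmax/[E]total = 1210/5.43 = 223 s⁻¹.
kcat/Km = 223/2.39 = 93.2 nM⁻¹·s⁻¹.

93.2 nM⁻¹·s⁻¹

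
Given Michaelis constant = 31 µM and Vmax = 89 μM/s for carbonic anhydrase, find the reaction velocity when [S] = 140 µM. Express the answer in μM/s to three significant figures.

v = Vmax·[S]/(Km + [S]) = 89 × 140 / (31 + 140)
  = 12460 / 171.0 = 72.9 μM/s.

72.9 μM/s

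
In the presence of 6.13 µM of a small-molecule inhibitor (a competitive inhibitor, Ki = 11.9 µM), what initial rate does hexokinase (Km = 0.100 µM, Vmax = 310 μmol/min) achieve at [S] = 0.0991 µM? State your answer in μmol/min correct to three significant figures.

123 μmol/min

α = 1 + [I]/Ki = 1 + 6.13/11.9 = 1.515.
For a competitive inhibitor, Vmax is unchanged and the apparent Km becomes α·Km: Km,app = 0.152 µM, Vmax,app = 310 μmol/min.
v = Vmax,app·[S]/(Km,app + [S]) = 310 × 0.0991/(0.152 + 0.0991) = 123 μmol/min.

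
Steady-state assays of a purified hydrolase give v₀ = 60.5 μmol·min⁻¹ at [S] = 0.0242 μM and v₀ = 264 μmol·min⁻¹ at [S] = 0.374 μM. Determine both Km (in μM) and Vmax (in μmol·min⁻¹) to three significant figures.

From v = Vmax[S]/(Km+[S]), each point gives Vmax = v(Km+[S])/[S].
Equating: 60.5(Km+0.0242)/0.0242 = 264(Km+0.374)/0.374.
2500·Km + 60.5 = 705.9·Km + 264, so (2500 − 705.9)·Km = 264 − 60.5.
Km = 203.5/1794 = 0.113 μM; then Vmax = 60.5(0.113+0.0242)/0.0242 = 344 μmol·min⁻¹.

Km = 0.113 μM; Vmax = 344 μmol·min⁻¹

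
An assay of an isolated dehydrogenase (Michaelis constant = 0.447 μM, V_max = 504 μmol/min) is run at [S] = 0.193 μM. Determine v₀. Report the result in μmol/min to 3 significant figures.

[S]/(Km+[S]) = 0.193/0.6400 = 0.3016, the fractional saturation.
v = 0.3016 × Vmax = 0.3016 × 504 = 152 μmol/min.

152 μmol/min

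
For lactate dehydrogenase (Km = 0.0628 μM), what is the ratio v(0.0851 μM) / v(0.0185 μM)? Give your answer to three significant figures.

The fractional saturations are [S]/(Km+[S]) = 0.0185/0.08130 = 0.2276 and 0.0851/0.1479 = 0.5754.
v₂/v₁ is just their ratio: 0.5754/0.2276 = 2.53.

2.53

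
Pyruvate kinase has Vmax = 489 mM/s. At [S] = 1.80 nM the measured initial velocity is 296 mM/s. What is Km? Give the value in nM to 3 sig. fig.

1.17 nM

From v = Vmax[S]/(Km+[S]), Km = [S](Vmax − v)/v.
Km = 1.80 × (489 − 296) / 296 = 347.4/296 = 1.17 nM.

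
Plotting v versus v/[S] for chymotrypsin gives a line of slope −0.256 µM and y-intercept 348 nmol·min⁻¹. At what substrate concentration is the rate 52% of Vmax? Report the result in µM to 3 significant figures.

0.277 µM

The Eadie–Hofstee slope gives Km = 0.256 µM (slope = −Km).
v/Vmax = [S]/(Km+[S]) = 0.52 ⇒ [S] = Km·0.52/(1−0.52) = 0.256 × 1.083 = 0.277 µM.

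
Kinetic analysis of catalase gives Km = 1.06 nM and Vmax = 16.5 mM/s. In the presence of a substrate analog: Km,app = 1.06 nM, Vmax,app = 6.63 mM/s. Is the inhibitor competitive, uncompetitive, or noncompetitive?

Vmax decreases (16.5 → 6.63 mM/s) while Km is unchanged — pure noncompetitive inhibition.

noncompetitive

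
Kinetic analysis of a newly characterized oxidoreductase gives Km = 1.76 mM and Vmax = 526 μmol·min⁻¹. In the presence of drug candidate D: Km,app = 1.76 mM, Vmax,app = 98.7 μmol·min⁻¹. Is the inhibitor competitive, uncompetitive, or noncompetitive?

noncompetitive

Vmax decreases (526 → 98.7 μmol·min⁻¹) while Km is unchanged — pure noncompetitive inhibition.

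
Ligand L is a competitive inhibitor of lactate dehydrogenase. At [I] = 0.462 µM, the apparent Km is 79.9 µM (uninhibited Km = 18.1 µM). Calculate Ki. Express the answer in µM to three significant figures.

Competitive: Km,app = α·Km with α = 1 + [I]/Ki.
α = Km,app/Km = 79.9/18.1 = 4.414.
Ki = [I]/(α − 1) = 0.462/3.414 = 0.135 µM.

0.135 µM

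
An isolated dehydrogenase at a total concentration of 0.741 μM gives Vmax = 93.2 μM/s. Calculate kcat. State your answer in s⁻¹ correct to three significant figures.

126 s⁻¹

kcat = Vmax/[E]total = 93.2 μM/s / 0.741 μM = 126 s⁻¹.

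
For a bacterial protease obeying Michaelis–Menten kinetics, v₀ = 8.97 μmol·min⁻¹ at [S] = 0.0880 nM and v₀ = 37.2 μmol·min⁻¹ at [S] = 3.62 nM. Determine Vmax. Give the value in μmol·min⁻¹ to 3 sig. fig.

40.4 μmol·min⁻¹

In reciprocal form, 1/v = (Km/Vmax)·(1/[S]) + 1/Vmax. The two points give (1/[S], 1/v) = (11.36, 0.1115) and (0.2762, 0.02688).
Slope = (0.1115 − 0.02688)/(11.36 − 0.2762) = 0.007630; intercept = 0.1115 − 0.007630×11.36 = 0.02477.
Vmax = 1/intercept = 40.4 μmol·min⁻¹; Km = slope × Vmax = 0.007630 × 40.4 = 0.308 nM.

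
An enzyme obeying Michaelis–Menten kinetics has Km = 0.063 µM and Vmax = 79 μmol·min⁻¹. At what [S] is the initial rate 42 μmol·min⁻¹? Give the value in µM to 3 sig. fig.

0.0715 µM

Rearranging v = Vmax[S]/(Km+[S]) gives [S] = Km·v/(Vmax − v).
[S] = 0.063 × 42 / (79 − 42) = 2.646/37.00 = 0.0715 µM.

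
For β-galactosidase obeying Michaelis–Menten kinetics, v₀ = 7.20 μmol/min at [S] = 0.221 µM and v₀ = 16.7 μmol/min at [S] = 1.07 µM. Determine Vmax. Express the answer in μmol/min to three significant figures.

25.4 μmol/min

In reciprocal form, 1/v = (Km/Vmax)·(1/[S]) + 1/Vmax. The two points give (1/[S], 1/v) = (4.525, 0.1389) and (0.9346, 0.05988).
Slope = (0.1389 − 0.05988)/(4.525 − 0.9346) = 0.02201; intercept = 0.1389 − 0.02201×4.525 = 0.03931.
Vmax = 1/intercept = 25.4 μmol/min; Km = slope × Vmax = 0.02201 × 25.4 = 0.560 µM.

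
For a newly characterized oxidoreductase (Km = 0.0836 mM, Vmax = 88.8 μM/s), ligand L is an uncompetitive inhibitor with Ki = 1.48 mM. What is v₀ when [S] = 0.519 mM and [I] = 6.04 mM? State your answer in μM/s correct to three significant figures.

16.9 μM/s

With α = 1 + [I]/Ki = 1 + 6.04/1.48 = 5.081, the uncompetitive rate law is v = (Vmax/α)·[S] / (Km/α + [S]).
v = (88.8/5.081)×0.519 / (0.0836/5.081 + 0.519) = 9.070/0.5355 = 16.9 μM/s.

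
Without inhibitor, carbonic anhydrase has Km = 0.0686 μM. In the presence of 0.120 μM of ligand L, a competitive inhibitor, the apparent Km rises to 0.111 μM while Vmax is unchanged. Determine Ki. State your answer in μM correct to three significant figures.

0.194 μM

Competitive: Km,app = α·Km with α = 1 + [I]/Ki.
α = Km,app/Km = 0.111/0.0686 = 1.618.
Since α = 1 + [I]/Ki, [I]/Ki = 1.618 − 1 = 0.6181 and Ki = 0.120/0.6181 = 0.194 μM.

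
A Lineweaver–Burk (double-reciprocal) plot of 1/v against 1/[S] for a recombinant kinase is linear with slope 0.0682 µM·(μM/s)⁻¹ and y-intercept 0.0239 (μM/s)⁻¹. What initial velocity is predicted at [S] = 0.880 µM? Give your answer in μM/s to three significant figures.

The y-intercept is 1/Vmax, so Vmax = 1/0.0239 = 41.8 μM/s.
The slope is Km/Vmax, so Km = 0.0682 × 41.8 = 2.85 µM.
Then v = 41.8 × 0.880/(2.85 + 0.880) = 9.86 μM/s.

9.86 μM/s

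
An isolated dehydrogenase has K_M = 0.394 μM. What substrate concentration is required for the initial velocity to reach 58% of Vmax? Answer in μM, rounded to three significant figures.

0.544 μM

v/Vmax = [S]/(Km+[S]) = 0.58, so [S] = Km·0.58/(1 − 0.58) = 0.394 × 1.381.
[S] = 0.544 μM.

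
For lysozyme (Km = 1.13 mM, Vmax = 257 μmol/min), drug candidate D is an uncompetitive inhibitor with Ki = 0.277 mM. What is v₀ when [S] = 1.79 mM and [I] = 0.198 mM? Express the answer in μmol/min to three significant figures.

110 μmol/min

With α = 1 + [I]/Ki = 1 + 0.198/0.277 = 1.715, the uncompetitive rate law is v = (Vmax/α)·[S] / (Km/α + [S]).
v = (257/1.715)×1.79 / (1.13/1.715 + 1.79) = 268.3/2.449 = 110 μmol/min.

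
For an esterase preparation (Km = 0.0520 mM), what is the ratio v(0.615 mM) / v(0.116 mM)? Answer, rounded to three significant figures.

1.34

Since Vmax cancels, v₂/v₁ = [S]₂(Km+[S]₁) / [S]₁(Km+[S]₂).
= 0.615×(0.0520+0.116) / (0.116×(0.0520+0.615)) = 0.1033/0.07737 = 1.34.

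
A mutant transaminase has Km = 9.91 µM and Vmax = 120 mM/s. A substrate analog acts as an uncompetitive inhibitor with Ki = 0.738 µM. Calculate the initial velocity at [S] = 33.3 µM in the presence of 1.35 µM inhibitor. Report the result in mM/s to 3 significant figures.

38.4 mM/s

With α = 1 + [I]/Ki = 1 + 1.35/0.738 = 2.829, the uncompetitive rate law is v = (Vmax/α)·[S] / (Km/α + [S]).
v = (120/2.829)×33.3 / (9.91/2.829 + 33.3) = 1412/36.80 = 38.4 mM/s.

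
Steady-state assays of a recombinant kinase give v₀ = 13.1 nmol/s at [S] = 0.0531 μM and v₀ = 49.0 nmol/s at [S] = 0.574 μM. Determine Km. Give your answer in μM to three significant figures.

In reciprocal form, 1/v = (Km/Vmax)·(1/[S]) + 1/Vmax. The two points give (1/[S], 1/v) = (18.83, 0.07634) and (1.742, 0.02041).
Slope = (0.07634 − 0.02041)/(18.83 − 1.742) = 0.003272; intercept = 0.07634 − 0.003272×18.83 = 0.01471.
Vmax = 1/intercept = 68.0 nmol/s; Km = slope × Vmax = 0.003272 × 68.0 = 0.223 μM.

0.223 μM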